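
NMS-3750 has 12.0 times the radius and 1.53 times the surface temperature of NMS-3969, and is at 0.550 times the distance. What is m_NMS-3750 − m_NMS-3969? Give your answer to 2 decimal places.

L_NMS-3750/L_NMS-3969 = (12.0)²(1.53)⁴ = 789.1.
F_NMS-3750/F_NMS-3969 = (L_NMS-3750/L_NMS-3969)/(d_NMS-3750/d_NMS-3969)² = 789.1/0.3025 = 2609.
m_NMS-3750 − m_NMS-3969 = −2.5 log₁₀(2609) = -8.54.

-8.54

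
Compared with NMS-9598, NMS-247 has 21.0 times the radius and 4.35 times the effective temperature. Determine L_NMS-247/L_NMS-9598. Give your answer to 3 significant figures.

1.58×10^5

From the Stefan–Boltzmann law, L ∝ R²T⁴, so
L_NMS-247/L_NMS-9598 = (R_NMS-247/R_NMS-9598)² (T_NMS-247/T_NMS-9598)⁴ = (21.0)² × (4.35)⁴ = 441.0 × 358.1 = 1.579×10^5.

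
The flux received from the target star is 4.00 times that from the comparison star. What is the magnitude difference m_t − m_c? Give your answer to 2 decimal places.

m_t − m_c = −2.5 log₁₀(F_t/F_c) = −2.5 log₁₀(4.00) = −2.5 × (0.602) = -1.505.

-1.51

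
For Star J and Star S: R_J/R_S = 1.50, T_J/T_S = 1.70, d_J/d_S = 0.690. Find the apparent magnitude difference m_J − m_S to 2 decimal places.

L_J/L_S = (1.50)²(1.70)⁴ = 18.79.
F_J/F_S = (L_J/L_S)/(d_J/d_S)² = 18.79/0.4761 = 39.47.
m_J − m_S = −2.5 log₁₀(39.47) = -3.99.

-3.99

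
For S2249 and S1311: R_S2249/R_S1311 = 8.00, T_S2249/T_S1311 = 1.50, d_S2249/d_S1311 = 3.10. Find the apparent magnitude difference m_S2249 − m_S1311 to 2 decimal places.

-3.82

L_S2249/L_S1311 = (8.00)²(1.50)⁴ = 324.0.
F_S2249/F_S1311 = (L_S2249/L_S1311)/(d_S2249/d_S1311)² = 324.0/9.610 = 33.71.
m_S2249 − m_S1311 = −2.5 log₁₀(33.71) = -3.82.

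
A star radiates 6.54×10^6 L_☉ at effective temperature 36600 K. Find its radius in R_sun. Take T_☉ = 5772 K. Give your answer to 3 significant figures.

63.6 R_sun

R/R_☉ = √(L/L_☉) / (T/T_☉)² = √(6.54×10^6) / (6.341)²
       = 2557 / 40.21 = 63.60.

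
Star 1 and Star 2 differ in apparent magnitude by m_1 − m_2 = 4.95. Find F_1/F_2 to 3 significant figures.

0.0105

F_1/F_2 = 10^(−(m_1 − m_2)/2.5) = 10^(-4.95/2.5) = 10^-1.980 = 0.01047.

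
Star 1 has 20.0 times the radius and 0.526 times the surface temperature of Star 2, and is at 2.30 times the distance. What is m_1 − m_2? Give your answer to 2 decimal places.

L_1/L_2 = (20.0)²(0.526)⁴ = 30.62.
F_1/F_2 = (L_1/L_2)/(d_1/d_2)² = 30.62/5.290 = 5.788.
m_1 − m_2 = −2.5 log₁₀(5.788) = -1.91.

-1.91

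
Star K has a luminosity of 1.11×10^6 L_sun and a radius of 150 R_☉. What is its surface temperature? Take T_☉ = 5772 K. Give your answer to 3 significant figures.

T/T_☉ = (L/L_☉)^(1/4) / (R/R_☉)^(1/2)
T = 5772 × (1.11×10^6)^(1/4) / √(150) = 5772 × 32.46 / 12.25 = 1.530×10^4 K.

1.53×10^4 K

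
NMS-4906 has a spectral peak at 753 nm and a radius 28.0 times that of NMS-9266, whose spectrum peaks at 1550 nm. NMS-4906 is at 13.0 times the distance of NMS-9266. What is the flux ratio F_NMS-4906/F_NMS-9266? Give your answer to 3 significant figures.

83.3

Wien's law: T_NMS-4906/T_NMS-9266 = λ_NMS-9266/λ_NMS-4906 = 1550/753 = 2.058.
L_NMS-4906/L_NMS-9266 = (R_NMS-4906/R_NMS-9266)²(T_NMS-4906/T_NMS-9266)⁴ = (28.0)²(2.058)⁴ = 1.408×10^4.
F_NMS-4906/F_NMS-9266 = (L_NMS-4906/L_NMS-9266)/(d_NMS-4906/d_NMS-9266)² = 1.408×10^4/(13.0)² = 83.29.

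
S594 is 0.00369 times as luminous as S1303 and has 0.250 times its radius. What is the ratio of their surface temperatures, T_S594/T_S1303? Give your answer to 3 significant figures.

L ∝ R²T⁴ gives T ∝ (L/R²)^(1/4), so
T_S594/T_S1303 = (0.00369 / 0.250²)^(1/4) = (0.05904)^(1/4) = 0.4929.

0.493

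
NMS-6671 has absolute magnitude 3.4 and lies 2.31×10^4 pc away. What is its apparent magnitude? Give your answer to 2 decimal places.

20.22

m = M + 5 log₁₀(d/10 pc) = 3.4 + 5 log₁₀(2.31×10^4/10)
  = 3.4 + 5 × 3.364 = 3.4 + 16.82 = 20.22.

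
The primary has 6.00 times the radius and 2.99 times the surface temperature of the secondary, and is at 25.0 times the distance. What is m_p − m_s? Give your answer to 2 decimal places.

L_p/L_s = (6.00)²(2.99)⁴ = 2877.
F_p/F_s = (L_p/L_s)/(d_p/d_s)² = 2877/625.0 = 4.604.
m_p − m_s = −2.5 log₁₀(4.604) = -1.66.

-1.66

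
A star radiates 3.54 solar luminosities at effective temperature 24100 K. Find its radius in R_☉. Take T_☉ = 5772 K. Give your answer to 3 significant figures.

R/R_☉ = √(L/L_☉) / (T/T_☉)² = √(3.54) / (4.175)²
       = 1.881 / 17.43 = 0.1079.

0.108 R_☉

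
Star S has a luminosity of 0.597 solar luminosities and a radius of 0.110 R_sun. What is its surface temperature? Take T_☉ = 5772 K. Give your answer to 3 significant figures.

1.53×10^4 K

T/T_☉ = (L/L_☉)^(1/4) / (R/R_☉)^(1/2)
T = 5772 × (0.597)^(1/4) / √(0.110) = 5772 × 0.8790 / 0.3317 = 1.530×10^4 K.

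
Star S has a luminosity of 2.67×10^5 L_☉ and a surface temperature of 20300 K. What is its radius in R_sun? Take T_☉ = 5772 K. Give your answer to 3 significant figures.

R/R_☉ = √(L/L_☉) / (T/T_☉)² = √(2.67×10^5) / (3.517)²
       = 516.7 / 12.37 = 41.77.

41.8 R_sun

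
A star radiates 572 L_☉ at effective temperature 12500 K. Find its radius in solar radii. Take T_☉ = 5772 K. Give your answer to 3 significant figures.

5.10 solar radii

R/R_☉ = √(L/L_☉) / (T/T_☉)² = √(572) / (2.166)²
       = 23.92 / 4.690 = 5.100.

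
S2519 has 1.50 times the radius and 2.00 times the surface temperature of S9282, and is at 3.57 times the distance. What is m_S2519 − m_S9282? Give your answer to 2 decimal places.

L_S2519/L_S9282 = (1.50)²(2.00)⁴ = 36.00.
F_S2519/F_S9282 = (L_S2519/L_S9282)/(d_S2519/d_S9282)² = 36.00/12.74 = 2.825.
m_S2519 − m_S9282 = −2.5 log₁₀(2.825) = -1.13.

-1.13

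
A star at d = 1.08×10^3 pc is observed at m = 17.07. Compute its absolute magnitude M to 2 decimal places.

6.90

M = m − 5 log₁₀(d/10 pc) = 17.07 − 5 log₁₀(1.08×10^3/10)
  = 17.07 − 5 × 2.033 = 17.07 − 10.17 = 6.90.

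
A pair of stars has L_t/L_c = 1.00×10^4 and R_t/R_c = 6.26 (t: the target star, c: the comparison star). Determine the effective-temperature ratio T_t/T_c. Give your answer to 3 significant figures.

L ∝ R²T⁴ gives T ∝ (L/R²)^(1/4), so
T_t/T_c = (1.00×10^4 / 6.26²)^(1/4) = (255.2)^(1/4) = 3.997.

4.00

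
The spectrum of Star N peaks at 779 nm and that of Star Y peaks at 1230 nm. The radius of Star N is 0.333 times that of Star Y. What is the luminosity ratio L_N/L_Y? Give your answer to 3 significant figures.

Wien's law gives T ∝ 1/λ_max, so T_N/T_Y = λ_Y/λ_N = 1230/779 = 1.579.
Then L ∝ R²T⁴ gives L_N/L_Y = (0.333)² × (1.579)⁴ = 0.1109 × 6.215 = 0.6892.

0.689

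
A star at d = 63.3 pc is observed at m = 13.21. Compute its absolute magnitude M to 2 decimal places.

M = m − 5 log₁₀(d/10 pc) = 13.21 − 5 log₁₀(63.3/10)
  = 13.21 − 5 × 0.801 = 13.21 − 4.01 = 9.20.

9.20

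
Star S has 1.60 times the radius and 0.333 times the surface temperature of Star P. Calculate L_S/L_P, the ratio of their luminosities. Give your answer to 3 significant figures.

From the Stefan–Boltzmann law, L ∝ R²T⁴, so
L_S/L_P = (R_S/R_P)² (T_S/T_P)⁴ = (1.60)² × (0.333)⁴ = 2.560 × 0.01230 = 0.03148.

0.0315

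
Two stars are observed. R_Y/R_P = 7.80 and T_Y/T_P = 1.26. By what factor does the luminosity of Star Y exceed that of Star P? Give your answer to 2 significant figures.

From the Stefan–Boltzmann law, L ∝ R²T⁴, so
L_Y/L_P = (R_Y/R_P)² (T_Y/T_P)⁴ = (7.80)² × (1.26)⁴ = 60.84 × 2.520 = 153.3.

1.5×10^2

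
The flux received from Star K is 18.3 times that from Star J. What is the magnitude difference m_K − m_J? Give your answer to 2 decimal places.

-3.16

m_K − m_J = −2.5 log₁₀(F_K/F_J) = −2.5 log₁₀(18.3) = −2.5 × (1.262) = -3.156.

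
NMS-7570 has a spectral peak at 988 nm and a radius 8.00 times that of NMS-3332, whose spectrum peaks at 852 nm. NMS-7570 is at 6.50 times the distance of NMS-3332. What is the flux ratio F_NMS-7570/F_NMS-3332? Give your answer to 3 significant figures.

Wien's law: T_NMS-7570/T_NMS-3332 = λ_NMS-3332/λ_NMS-7570 = 852/988 = 0.8623.
L_NMS-7570/L_NMS-3332 = (R_NMS-7570/R_NMS-3332)²(T_NMS-7570/T_NMS-3332)⁴ = (8.00)²(0.8623)⁴ = 35.39.
F_NMS-7570/F_NMS-3332 = (L_NMS-7570/L_NMS-3332)/(d_NMS-7570/d_NMS-3332)² = 35.39/(6.50)² = 0.8377.

0.838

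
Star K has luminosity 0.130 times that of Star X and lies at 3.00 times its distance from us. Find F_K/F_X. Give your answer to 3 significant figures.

F = L/(4πd²), so F_K/F_X = (L_K/L_X) / (d_K/d_X)²
= 0.130 / (3.00)² = 0.130 / 9.000 = 0.01444.

0.0144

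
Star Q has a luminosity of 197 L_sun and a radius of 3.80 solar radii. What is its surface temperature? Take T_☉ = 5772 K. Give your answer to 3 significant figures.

T/T_☉ = (L/L_☉)^(1/4) / (R/R_☉)^(1/2)
T = 5772 × (197)^(1/4) / √(3.80) = 5772 × 3.746 / 1.949 = 1.109×10^4 K.

1.11×10^4 K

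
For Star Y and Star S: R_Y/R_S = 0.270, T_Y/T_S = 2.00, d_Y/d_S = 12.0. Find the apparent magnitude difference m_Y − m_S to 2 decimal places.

L_Y/L_S = (0.270)²(2.00)⁴ = 1.166.
F_Y/F_S = (L_Y/L_S)/(d_Y/d_S)² = 1.166/144.0 = 0.008100.
m_Y − m_S = −2.5 log₁₀(0.008100) = 5.23.

5.23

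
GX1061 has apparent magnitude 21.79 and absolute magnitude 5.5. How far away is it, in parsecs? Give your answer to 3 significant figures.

m − M = 5 log₁₀(d/10 pc)
21.79 − (5.5) = 16.29 = 5 log₁₀(d/10)
d = 10 × 10^(16.29/5) = 10 × 10^3.258 = 1.811×10^4 pc.

1.81×10^4 pc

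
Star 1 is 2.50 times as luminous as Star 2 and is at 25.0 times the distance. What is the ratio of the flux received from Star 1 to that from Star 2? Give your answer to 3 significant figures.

0.00400

F = L/(4πd²), so F_1/F_2 = (L_1/L_2) / (d_1/d_2)²
= 2.50 / (25.0)² = 2.50 / 625.0 = 0.004000.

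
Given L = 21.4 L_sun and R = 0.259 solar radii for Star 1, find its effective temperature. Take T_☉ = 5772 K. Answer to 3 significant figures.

T/T_☉ = (L/L_☉)^(1/4) / (R/R_☉)^(1/2)
T = 5772 × (21.4)^(1/4) / √(0.259) = 5772 × 2.151 / 0.5089 = 2.439×10^4 K.

2.44×10^4 K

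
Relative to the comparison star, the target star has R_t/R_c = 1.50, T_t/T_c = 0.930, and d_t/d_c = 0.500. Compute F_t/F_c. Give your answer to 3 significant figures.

L_t/L_c = (R_t/R_c)²(T_t/T_c)⁴ = (1.50)² × (0.930)⁴ = 1.683.
F_t/F_c = (L_t/L_c)/(d_t/d_c)² = 1.683 / (0.500)² = 6.732.

6.73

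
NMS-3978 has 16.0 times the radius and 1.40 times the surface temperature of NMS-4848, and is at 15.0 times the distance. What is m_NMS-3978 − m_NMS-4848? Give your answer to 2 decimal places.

-1.60

L_NMS-3978/L_NMS-4848 = (16.0)²(1.40)⁴ = 983.4.
F_NMS-3978/F_NMS-4848 = (L_NMS-3978/L_NMS-4848)/(d_NMS-3978/d_NMS-4848)² = 983.4/225.0 = 4.371.
m_NMS-3978 − m_NMS-4848 = −2.5 log₁₀(4.371) = -1.60.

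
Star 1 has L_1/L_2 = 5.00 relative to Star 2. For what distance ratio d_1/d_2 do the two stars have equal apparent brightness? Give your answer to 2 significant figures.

Equal flux requires L_1/d_1² = L_2/d_2², so d_1/d_2 = √(L_1/L_2)
= √(5.00) = 2.236.

2.2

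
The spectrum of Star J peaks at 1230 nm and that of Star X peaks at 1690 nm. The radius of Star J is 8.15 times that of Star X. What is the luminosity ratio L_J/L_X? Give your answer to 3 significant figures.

237

Wien's law gives T ∝ 1/λ_max, so T_J/T_X = λ_X/λ_J = 1690/1230 = 1.374.
Then L ∝ R²T⁴ gives L_J/L_X = (8.15)² × (1.374)⁴ = 66.42 × 3.564 = 236.7.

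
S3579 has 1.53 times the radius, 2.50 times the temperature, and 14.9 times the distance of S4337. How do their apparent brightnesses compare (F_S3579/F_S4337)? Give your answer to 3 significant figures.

0.412

L_S3579/L_S4337 = (R_S3579/R_S4337)²(T_S3579/T_S4337)⁴ = (1.53)² × (2.50)⁴ = 91.44.
F_S3579/F_S4337 = (L_S3579/L_S4337)/(d_S3579/d_S4337)² = 91.44 / (14.9)² = 0.4119.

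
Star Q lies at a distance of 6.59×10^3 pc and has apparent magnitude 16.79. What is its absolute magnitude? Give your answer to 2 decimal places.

2.70

M = m − 5 log₁₀(d/10 pc) = 16.79 − 5 log₁₀(6.59×10^3/10)
  = 16.79 − 5 × 2.819 = 16.79 − 14.09 = 2.70.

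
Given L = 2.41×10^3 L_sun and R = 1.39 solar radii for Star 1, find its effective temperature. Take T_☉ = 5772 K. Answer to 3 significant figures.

3.43×10^4 K

T/T_☉ = (L/L_☉)^(1/4) / (R/R_☉)^(1/2)
T = 5772 × (2.41×10^3)^(1/4) / √(1.39) = 5772 × 7.007 / 1.179 = 3.430×10^4 K.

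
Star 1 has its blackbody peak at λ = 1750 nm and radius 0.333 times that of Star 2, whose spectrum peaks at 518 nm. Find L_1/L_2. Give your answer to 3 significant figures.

8.51×10^-4

Wien's law gives T ∝ 1/λ_max, so T_1/T_2 = λ_2/λ_1 = 518/1750 = 0.2960.
Then L ∝ R²T⁴ gives L_1/L_2 = (0.333)² × (0.2960)⁴ = 0.1109 × 0.007677 = 8.512×10^-4.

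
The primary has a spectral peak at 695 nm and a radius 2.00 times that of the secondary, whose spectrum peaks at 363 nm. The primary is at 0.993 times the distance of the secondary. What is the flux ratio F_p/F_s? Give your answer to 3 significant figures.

Wien's law: T_p/T_s = λ_s/λ_p = 363/695 = 0.5223.
L_p/L_s = (R_p/R_s)²(T_p/T_s)⁴ = (2.00)²(0.5223)⁴ = 0.2977.
F_p/F_s = (L_p/L_s)/(d_p/d_s)² = 0.2977/(0.993)² = 0.3019.

0.302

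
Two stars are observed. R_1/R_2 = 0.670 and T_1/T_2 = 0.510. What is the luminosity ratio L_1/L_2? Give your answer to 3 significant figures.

From the Stefan–Boltzmann law, L ∝ R²T⁴, so
L_1/L_2 = (R_1/R_2)² (T_1/T_2)⁴ = (0.670)² × (0.510)⁴ = 0.4489 × 0.06765 = 0.03037.

0.0304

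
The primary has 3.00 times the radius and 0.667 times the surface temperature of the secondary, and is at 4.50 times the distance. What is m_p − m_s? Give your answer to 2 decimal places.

2.64

L_p/L_s = (3.00)²(0.667)⁴ = 1.781.
F_p/F_s = (L_p/L_s)/(d_p/d_s)² = 1.781/20.25 = 0.08797.
m_p − m_s = −2.5 log₁₀(0.08797) = 2.64.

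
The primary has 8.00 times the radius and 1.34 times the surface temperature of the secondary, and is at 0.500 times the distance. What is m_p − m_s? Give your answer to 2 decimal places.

L_p/L_s = (8.00)²(1.34)⁴ = 206.3.
F_p/F_s = (L_p/L_s)/(d_p/d_s)² = 206.3/0.2500 = 825.4.
m_p − m_s = −2.5 log₁₀(825.4) = -7.29.

-7.29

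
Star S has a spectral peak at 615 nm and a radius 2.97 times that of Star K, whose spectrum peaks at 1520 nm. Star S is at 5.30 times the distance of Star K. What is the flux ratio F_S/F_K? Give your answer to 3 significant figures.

Wien's law: T_S/T_K = λ_K/λ_S = 1520/615 = 2.472.
L_S/L_K = (R_S/R_K)²(T_S/T_K)⁴ = (2.97)²(2.472)⁴ = 329.1.
F_S/F_K = (L_S/L_K)/(d_S/d_K)² = 329.1/(5.30)² = 11.72.

11.7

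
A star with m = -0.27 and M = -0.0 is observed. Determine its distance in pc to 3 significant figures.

8.83 pc

m − M = 5 log₁₀(d/10 pc)
-0.27 − (-0.0) = -0.27 = 5 log₁₀(d/10)
d = 10 × 10^(-0.27/5) = 10 × 10^-0.054 = 8.831 pc.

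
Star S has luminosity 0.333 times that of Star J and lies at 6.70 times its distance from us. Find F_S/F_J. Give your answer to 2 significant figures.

0.0074

F = L/(4πd²), so F_S/F_J = (L_S/L_J) / (d_S/d_J)²
= 0.333 / (6.70)² = 0.333 / 44.89 = 0.007418.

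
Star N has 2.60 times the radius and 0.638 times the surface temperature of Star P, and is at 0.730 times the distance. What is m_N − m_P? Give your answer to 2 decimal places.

-0.81

L_N/L_P = (2.60)²(0.638)⁴ = 1.120.
F_N/F_P = (L_N/L_P)/(d_N/d_P)² = 1.120/0.5329 = 2.102.
m_N − m_P = −2.5 log₁₀(2.102) = -0.81.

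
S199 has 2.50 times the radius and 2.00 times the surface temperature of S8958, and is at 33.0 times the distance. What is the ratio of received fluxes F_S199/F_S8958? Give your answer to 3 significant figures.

0.0918

L_S199/L_S8958 = (R_S199/R_S8958)²(T_S199/T_S8958)⁴ = (2.50)² × (2.00)⁴ = 100.0.
F_S199/F_S8958 = (L_S199/L_S8958)/(d_S199/d_S8958)² = 100.0 / (33.0)² = 0.09183.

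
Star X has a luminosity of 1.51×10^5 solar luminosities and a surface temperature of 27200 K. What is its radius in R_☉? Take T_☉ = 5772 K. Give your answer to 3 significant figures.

17.5 R_☉

R/R_☉ = √(L/L_☉) / (T/T_☉)² = √(1.51×10^5) / (4.712)²
       = 388.6 / 22.21 = 17.50.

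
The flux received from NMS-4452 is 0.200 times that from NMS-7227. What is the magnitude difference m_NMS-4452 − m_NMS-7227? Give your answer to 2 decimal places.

m_NMS-4452 − m_NMS-7227 = −2.5 log₁₀(F_NMS-4452/F_NMS-7227) = −2.5 log₁₀(0.200) = −2.5 × (-0.699) = 1.747.

1.75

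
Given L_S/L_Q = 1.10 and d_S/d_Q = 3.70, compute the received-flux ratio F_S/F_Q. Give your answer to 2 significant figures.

0.080

F = L/(4πd²), so F_S/F_Q = (L_S/L_Q) / (d_S/d_Q)²
= 1.10 / (3.70)² = 1.10 / 13.69 = 0.08035.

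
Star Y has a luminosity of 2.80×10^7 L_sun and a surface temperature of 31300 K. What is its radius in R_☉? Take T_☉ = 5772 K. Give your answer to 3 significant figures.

R/R_☉ = √(L/L_☉) / (T/T_☉)² = √(2.80×10^7) / (5.423)²
       = 5292 / 29.41 = 179.9.

180 R_☉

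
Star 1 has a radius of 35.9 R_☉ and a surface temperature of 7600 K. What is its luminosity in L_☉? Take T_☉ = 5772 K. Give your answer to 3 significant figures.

L/L_☉ = (R/R_☉)² (T/T_☉)⁴ = (35.9)² × (7600/5772)⁴
       = 1289 × (1.317)⁴ = 1289 × 3.006 = 3874.

3.87×10^3 L_☉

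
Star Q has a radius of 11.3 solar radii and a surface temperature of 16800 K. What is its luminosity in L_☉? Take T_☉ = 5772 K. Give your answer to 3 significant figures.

9.16×10^3 L_☉

L/L_☉ = (R/R_☉)² (T/T_☉)⁴ = (11.3)² × (16800/5772)⁴
       = 127.7 × (2.911)⁴ = 127.7 × 71.77 = 9164.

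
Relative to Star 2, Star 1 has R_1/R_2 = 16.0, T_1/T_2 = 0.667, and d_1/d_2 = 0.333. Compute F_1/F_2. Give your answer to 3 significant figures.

457

L_1/L_2 = (R_1/R_2)²(T_1/T_2)⁴ = (16.0)² × (0.667)⁴ = 50.67.
F_1/F_2 = (L_1/L_2)/(d_1/d_2)² = 50.67 / (0.333)² = 456.9.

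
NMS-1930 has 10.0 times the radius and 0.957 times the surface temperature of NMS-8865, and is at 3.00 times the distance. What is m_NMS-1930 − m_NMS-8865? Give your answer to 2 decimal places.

L_NMS-1930/L_NMS-8865 = (10.0)²(0.957)⁴ = 83.88.
F_NMS-1930/F_NMS-8865 = (L_NMS-1930/L_NMS-8865)/(d_NMS-1930/d_NMS-8865)² = 83.88/9.000 = 9.320.
m_NMS-1930 − m_NMS-8865 = −2.5 log₁₀(9.320) = -2.42.

-2.42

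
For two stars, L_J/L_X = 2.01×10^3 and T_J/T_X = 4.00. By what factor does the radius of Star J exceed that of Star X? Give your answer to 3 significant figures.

2.80

L ∝ R²T⁴ gives R ∝ √L / T², so
R_J/R_X = √(2.01×10^3) / (4.00)² = 44.83 / 16.00 = 2.802.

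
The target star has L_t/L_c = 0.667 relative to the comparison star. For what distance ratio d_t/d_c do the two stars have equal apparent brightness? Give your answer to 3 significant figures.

0.817

Equal flux requires L_t/d_t² = L_c/d_c², so d_t/d_c = √(L_t/L_c)
= √(0.667) = 0.8167.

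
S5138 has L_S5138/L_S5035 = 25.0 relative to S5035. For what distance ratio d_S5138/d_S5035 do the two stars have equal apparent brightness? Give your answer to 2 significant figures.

5.0

Equal flux requires L_S5138/d_S5138² = L_S5035/d_S5035², so d_S5138/d_S5035 = √(L_S5138/L_S5035)
= √(25.0) = 5.000.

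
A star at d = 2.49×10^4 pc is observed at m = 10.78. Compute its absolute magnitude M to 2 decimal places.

M = m − 5 log₁₀(d/10 pc) = 10.78 − 5 log₁₀(2.49×10^4/10)
  = 10.78 − 5 × 3.396 = 10.78 − 16.98 = -6.20.

-6.20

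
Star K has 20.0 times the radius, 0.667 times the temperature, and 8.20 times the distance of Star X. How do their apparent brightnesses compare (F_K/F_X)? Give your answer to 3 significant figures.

L_K/L_X = (R_K/R_X)²(T_K/T_X)⁴ = (20.0)² × (0.667)⁴ = 79.17.
F_K/F_X = (L_K/L_X)/(d_K/d_X)² = 79.17 / (8.20)² = 1.177.

1.18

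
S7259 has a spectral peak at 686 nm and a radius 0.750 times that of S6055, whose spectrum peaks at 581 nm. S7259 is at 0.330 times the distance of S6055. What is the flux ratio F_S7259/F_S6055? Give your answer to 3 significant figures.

Wien's law: T_S7259/T_S6055 = λ_S6055/λ_S7259 = 581/686 = 0.8469.
L_S7259/L_S6055 = (R_S7259/R_S6055)²(T_S7259/T_S6055)⁴ = (0.750)²(0.8469)⁴ = 0.2894.
F_S7259/F_S6055 = (L_S7259/L_S6055)/(d_S7259/d_S6055)² = 0.2894/(0.330)² = 2.658.

2.66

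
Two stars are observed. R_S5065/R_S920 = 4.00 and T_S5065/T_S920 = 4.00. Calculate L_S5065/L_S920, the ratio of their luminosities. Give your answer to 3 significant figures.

From the Stefan–Boltzmann law, L ∝ R²T⁴, so
L_S5065/L_S920 = (R_S5065/R_S920)² (T_S5065/T_S920)⁴ = (4.00)² × (4.00)⁴ = 16.00 × 256.0 = 4096.

4.10×10^3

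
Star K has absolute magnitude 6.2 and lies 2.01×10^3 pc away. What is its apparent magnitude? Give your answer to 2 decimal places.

m = M + 5 log₁₀(d/10 pc) = 6.2 + 5 log₁₀(2.01×10^3/10)
  = 6.2 + 5 × 2.303 = 6.2 + 11.52 = 17.72.

17.72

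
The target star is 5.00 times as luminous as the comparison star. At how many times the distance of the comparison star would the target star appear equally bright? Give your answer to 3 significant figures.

2.24

Equal flux requires L_t/d_t² = L_c/d_c², so d_t/d_c = √(L_t/L_c)
= √(5.00) = 2.236.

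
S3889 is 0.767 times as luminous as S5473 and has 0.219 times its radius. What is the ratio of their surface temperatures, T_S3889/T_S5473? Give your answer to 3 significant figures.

L ∝ R²T⁴ gives T ∝ (L/R²)^(1/4), so
T_S3889/T_S5473 = (0.767 / 0.219²)^(1/4) = (15.99)^(1/4) = 2.000.

2.00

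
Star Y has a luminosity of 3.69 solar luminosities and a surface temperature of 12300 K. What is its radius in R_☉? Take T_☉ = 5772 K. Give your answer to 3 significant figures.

R/R_☉ = √(L/L_☉) / (T/T_☉)² = √(3.69) / (2.131)²
       = 1.921 / 4.541 = 0.4230.

0.423 R_☉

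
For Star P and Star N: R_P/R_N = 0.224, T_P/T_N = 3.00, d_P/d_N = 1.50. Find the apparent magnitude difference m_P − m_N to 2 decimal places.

-0.64

L_P/L_N = (0.224)²(3.00)⁴ = 4.064.
F_P/F_N = (L_P/L_N)/(d_P/d_N)² = 4.064/2.250 = 1.806.
m_P − m_N = −2.5 log₁₀(1.806) = -0.64.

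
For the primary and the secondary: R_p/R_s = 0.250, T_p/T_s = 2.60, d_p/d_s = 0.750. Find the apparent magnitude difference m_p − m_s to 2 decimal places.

L_p/L_s = (0.250)²(2.60)⁴ = 2.856.
F_p/F_s = (L_p/L_s)/(d_p/d_s)² = 2.856/0.5625 = 5.078.
m_p − m_s = −2.5 log₁₀(5.078) = -1.76.

-1.76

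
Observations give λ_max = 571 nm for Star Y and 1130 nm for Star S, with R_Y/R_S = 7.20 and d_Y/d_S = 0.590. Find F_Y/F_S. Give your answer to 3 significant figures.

Wien's law: T_Y/T_S = λ_S/λ_Y = 1130/571 = 1.979.
L_Y/L_S = (R_Y/R_S)²(T_Y/T_S)⁴ = (7.20)²(1.979)⁴ = 795.1.
F_Y/F_S = (L_Y/L_S)/(d_Y/d_S)² = 795.1/(0.590)² = 2284.

2.28×10^3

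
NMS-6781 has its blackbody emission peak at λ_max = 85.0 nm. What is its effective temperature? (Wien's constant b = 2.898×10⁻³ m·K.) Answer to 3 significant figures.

T = b/λ_max = 2.898×10⁻³ / (85.0×10⁻⁹) = 3.409×10^4 K.

3.41×10^4 K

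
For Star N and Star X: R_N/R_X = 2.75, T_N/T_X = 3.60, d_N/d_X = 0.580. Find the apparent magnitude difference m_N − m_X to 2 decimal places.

L_N/L_X = (2.75)²(3.60)⁴ = 1270.
F_N/F_X = (L_N/L_X)/(d_N/d_X)² = 1270/0.3364 = 3776.
m_N − m_X = −2.5 log₁₀(3776) = -8.94.

-8.94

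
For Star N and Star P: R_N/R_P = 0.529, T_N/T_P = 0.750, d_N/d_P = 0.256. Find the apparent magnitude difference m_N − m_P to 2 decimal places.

-0.33

L_N/L_P = (0.529)²(0.750)⁴ = 0.08854.
F_N/F_P = (L_N/L_P)/(d_N/d_P)² = 0.08854/0.06554 = 1.351.
m_N − m_P = −2.5 log₁₀(1.351) = -0.33.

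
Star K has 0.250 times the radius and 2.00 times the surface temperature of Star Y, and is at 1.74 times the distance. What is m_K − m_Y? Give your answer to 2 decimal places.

L_K/L_Y = (0.250)²(2.00)⁴ = 1.000.
F_K/F_Y = (L_K/L_Y)/(d_K/d_Y)² = 1.000/3.028 = 0.3303.
m_K − m_Y = −2.5 log₁₀(0.3303) = 1.20.

1.20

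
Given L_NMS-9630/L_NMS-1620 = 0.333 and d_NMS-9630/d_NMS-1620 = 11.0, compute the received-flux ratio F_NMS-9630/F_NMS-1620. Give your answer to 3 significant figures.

0.00275

F = L/(4πd²), so F_NMS-9630/F_NMS-1620 = (L_NMS-9630/L_NMS-1620) / (d_NMS-9630/d_NMS-1620)²
= 0.333 / (11.0)² = 0.333 / 121.0 = 0.002752.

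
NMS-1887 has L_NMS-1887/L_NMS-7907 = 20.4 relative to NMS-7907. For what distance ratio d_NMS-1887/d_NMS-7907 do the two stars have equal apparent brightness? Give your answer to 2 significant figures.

Equal flux requires L_NMS-1887/d_NMS-1887² = L_NMS-7907/d_NMS-7907², so d_NMS-1887/d_NMS-7907 = √(L_NMS-1887/L_NMS-7907)
= √(20.4) = 4.517.

4.5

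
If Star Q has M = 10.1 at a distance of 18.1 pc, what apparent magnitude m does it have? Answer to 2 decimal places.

11.39

m = M + 5 log₁₀(d/10 pc) = 10.1 + 5 log₁₀(18.1/10)
  = 10.1 + 5 × 0.258 = 10.1 + 1.29 = 11.39.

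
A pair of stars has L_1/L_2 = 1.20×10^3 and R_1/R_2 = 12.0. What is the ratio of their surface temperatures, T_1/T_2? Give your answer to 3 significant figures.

1.70

L ∝ R²T⁴ gives T ∝ (L/R²)^(1/4), so
T_1/T_2 = (1.20×10^3 / 12.0²)^(1/4) = (8.333)^(1/4) = 1.699.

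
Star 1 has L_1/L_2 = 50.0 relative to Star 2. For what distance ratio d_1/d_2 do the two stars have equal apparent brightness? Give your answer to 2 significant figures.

Equal flux requires L_1/d_1² = L_2/d_2², so d_1/d_2 = √(L_1/L_2)
= √(50.0) = 7.071.

7.1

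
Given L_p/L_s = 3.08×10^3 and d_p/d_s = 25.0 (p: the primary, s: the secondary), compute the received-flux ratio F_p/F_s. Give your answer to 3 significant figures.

F = L/(4πd²), so F_p/F_s = (L_p/L_s) / (d_p/d_s)²
= 3.08×10^3 / (25.0)² = 3.08×10^3 / 625.0 = 4.928.

4.93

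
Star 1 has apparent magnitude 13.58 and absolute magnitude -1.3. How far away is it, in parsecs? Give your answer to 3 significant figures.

9.46×10^3 pc

m − M = 5 log₁₀(d/10 pc)
13.58 − (-1.3) = 14.88 = 5 log₁₀(d/10)
d = 10 × 10^(14.88/5) = 10 × 10^2.976 = 9462 pc.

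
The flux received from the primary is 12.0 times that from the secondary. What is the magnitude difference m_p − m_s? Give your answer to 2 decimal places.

m_p − m_s = −2.5 log₁₀(F_p/F_s) = −2.5 log₁₀(12.0) = −2.5 × (1.079) = -2.698.

-2.70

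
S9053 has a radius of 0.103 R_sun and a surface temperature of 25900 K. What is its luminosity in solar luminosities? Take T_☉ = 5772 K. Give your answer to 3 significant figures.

L/L_☉ = (R/R_☉)² (T/T_☉)⁴ = (0.103)² × (25900/5772)⁴
       = 0.01061 × (4.487)⁴ = 0.01061 × 405.4 = 4.301.

4.30 solar luminosities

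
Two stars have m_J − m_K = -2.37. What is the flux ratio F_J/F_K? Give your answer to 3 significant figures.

F_J/F_K = 10^(−(m_J − m_K)/2.5) = 10^(2.37/2.5) = 10^0.948 = 8.872.

8.87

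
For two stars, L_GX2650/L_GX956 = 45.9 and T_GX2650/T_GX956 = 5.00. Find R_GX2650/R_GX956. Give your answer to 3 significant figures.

L ∝ R²T⁴ gives R ∝ √L / T², so
R_GX2650/R_GX956 = √(45.9) / (5.00)² = 6.775 / 25.00 = 0.2710.

0.271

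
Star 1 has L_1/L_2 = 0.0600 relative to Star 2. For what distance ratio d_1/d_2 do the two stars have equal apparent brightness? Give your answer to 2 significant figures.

0.24

Equal flux requires L_1/d_1² = L_2/d_2², so d_1/d_2 = √(L_1/L_2)
= √(0.0600) = 0.2449.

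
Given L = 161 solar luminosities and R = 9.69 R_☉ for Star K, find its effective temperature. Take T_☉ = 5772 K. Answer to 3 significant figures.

6.60×10^3 K

T/T_☉ = (L/L_☉)^(1/4) / (R/R_☉)^(1/2)
T = 5772 × (161)^(1/4) / √(9.69) = 5772 × 3.562 / 3.113 = 6605 K.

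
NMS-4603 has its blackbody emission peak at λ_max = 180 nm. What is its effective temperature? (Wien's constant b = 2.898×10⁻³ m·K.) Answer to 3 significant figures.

T = b/λ_max = 2.898×10⁻³ / (180×10⁻⁹) = 1.610×10^4 K.

1.61×10^4 K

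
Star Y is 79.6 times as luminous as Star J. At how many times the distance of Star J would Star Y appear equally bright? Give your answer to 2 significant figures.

8.9

Equal flux requires L_Y/d_Y² = L_J/d_J², so d_Y/d_J = √(L_Y/L_J)
= √(79.6) = 8.922.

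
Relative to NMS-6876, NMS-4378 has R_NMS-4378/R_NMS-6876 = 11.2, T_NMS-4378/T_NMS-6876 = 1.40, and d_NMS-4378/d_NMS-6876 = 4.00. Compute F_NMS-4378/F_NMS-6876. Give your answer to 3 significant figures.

L_NMS-4378/L_NMS-6876 = (R_NMS-4378/R_NMS-6876)²(T_NMS-4378/T_NMS-6876)⁴ = (11.2)² × (1.40)⁴ = 481.9.
F_NMS-4378/F_NMS-6876 = (L_NMS-4378/L_NMS-6876)/(d_NMS-4378/d_NMS-6876)² = 481.9 / (4.00)² = 30.12.

30.1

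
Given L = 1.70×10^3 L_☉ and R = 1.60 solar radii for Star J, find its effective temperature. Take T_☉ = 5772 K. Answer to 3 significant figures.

2.93×10^4 K

T/T_☉ = (L/L_☉)^(1/4) / (R/R_☉)^(1/2)
T = 5772 × (1.70×10^3)^(1/4) / √(1.60) = 5772 × 6.421 / 1.265 = 2.930×10^4 K.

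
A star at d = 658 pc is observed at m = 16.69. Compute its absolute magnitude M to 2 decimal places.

M = m − 5 log₁₀(d/10 pc) = 16.69 − 5 log₁₀(658/10)
  = 16.69 − 5 × 1.818 = 16.69 − 9.09 = 7.60.

7.60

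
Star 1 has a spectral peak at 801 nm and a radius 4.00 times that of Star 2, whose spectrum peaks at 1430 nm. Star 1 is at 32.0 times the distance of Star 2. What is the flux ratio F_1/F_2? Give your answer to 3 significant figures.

0.159

Wien's law: T_1/T_2 = λ_2/λ_1 = 1430/801 = 1.785.
L_1/L_2 = (R_1/R_2)²(T_1/T_2)⁴ = (4.00)²(1.785)⁴ = 162.5.
F_1/F_2 = (L_1/L_2)/(d_1/d_2)² = 162.5/(32.0)² = 0.1587.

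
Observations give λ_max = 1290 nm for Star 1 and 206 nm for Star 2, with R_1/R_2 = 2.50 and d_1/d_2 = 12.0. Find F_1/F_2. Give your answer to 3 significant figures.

2.82×10^-5

Wien's law: T_1/T_2 = λ_2/λ_1 = 206/1290 = 0.1597.
L_1/L_2 = (R_1/R_2)²(T_1/T_2)⁴ = (2.50)²(0.1597)⁴ = 0.004064.
F_1/F_2 = (L_1/L_2)/(d_1/d_2)² = 0.004064/(12.0)² = 2.822×10^-5.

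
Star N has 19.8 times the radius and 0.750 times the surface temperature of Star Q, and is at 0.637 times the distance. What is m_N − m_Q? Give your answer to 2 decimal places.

L_N/L_Q = (19.8)²(0.750)⁴ = 124.0.
F_N/F_Q = (L_N/L_Q)/(d_N/d_Q)² = 124.0/0.4058 = 305.7.
m_N − m_Q = −2.5 log₁₀(305.7) = -6.21.

-6.21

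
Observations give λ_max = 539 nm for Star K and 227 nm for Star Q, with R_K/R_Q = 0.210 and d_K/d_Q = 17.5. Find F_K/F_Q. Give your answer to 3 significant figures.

4.53×10^-6

Wien's law: T_K/T_Q = λ_Q/λ_K = 227/539 = 0.4212.
L_K/L_Q = (R_K/R_Q)²(T_K/T_Q)⁴ = (0.210)²(0.4212)⁴ = 0.001387.
F_K/F_Q = (L_K/L_Q)/(d_K/d_Q)² = 0.001387/(17.5)² = 4.530×10^-6.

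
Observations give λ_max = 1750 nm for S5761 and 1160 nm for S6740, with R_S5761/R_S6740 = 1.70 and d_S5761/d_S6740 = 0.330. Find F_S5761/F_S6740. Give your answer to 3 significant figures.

Wien's law: T_S5761/T_S6740 = λ_S6740/λ_S5761 = 1160/1750 = 0.6629.
L_S5761/L_S6740 = (R_S5761/R_S6740)²(T_S5761/T_S6740)⁴ = (1.70)²(0.6629)⁴ = 0.5579.
F_S5761/F_S6740 = (L_S5761/L_S6740)/(d_S5761/d_S6740)² = 0.5579/(0.330)² = 5.123.

5.12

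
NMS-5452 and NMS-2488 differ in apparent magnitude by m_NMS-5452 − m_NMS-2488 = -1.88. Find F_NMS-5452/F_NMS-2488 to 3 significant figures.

5.65

F_NMS-5452/F_NMS-2488 = 10^(−(m_NMS-5452 − m_NMS-2488)/2.5) = 10^(1.88/2.5) = 10^0.752 = 5.649.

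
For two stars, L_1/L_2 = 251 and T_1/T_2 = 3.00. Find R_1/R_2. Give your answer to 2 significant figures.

L ∝ R²T⁴ gives R ∝ √L / T², so
R_1/R_2 = √(251) / (3.00)² = 15.84 / 9.000 = 1.760.

1.8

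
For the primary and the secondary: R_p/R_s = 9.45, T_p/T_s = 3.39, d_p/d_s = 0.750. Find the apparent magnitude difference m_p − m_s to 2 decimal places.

-10.80

L_p/L_s = (9.45)²(3.39)⁴ = 1.179×10^4.
F_p/F_s = (L_p/L_s)/(d_p/d_s)² = 1.179×10^4/0.5625 = 2.097×10^4.
m_p − m_s = −2.5 log₁₀(2.097×10^4) = -10.80.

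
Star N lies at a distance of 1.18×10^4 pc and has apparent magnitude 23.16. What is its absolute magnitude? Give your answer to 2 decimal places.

M = m − 5 log₁₀(d/10 pc) = 23.16 − 5 log₁₀(1.18×10^4/10)
  = 23.16 − 5 × 3.072 = 23.16 − 15.36 = 7.80.

7.80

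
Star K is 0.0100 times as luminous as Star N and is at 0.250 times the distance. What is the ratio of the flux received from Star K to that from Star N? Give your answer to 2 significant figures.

F = L/(4πd²), so F_K/F_N = (L_K/L_N) / (d_K/d_N)²
= 0.0100 / (0.250)² = 0.0100 / 0.06250 = 0.1600.

0.16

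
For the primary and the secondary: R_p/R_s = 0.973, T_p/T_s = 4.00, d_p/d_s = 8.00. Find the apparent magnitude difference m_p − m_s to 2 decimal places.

L_p/L_s = (0.973)²(4.00)⁴ = 242.4.
F_p/F_s = (L_p/L_s)/(d_p/d_s)² = 242.4/64.00 = 3.787.
m_p − m_s = −2.5 log₁₀(3.787) = -1.45.

-1.45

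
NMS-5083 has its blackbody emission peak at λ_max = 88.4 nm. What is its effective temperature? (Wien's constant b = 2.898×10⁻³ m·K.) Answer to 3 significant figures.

3.28×10^4 K

T = b/λ_max = 2.898×10⁻³ / (88.4×10⁻⁹) = 3.278×10^4 K.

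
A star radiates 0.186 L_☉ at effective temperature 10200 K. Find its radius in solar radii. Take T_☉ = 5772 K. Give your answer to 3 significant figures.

R/R_☉ = √(L/L_☉) / (T/T_☉)² = √(0.186) / (1.767)²
       = 0.4313 / 3.123 = 0.1381.

0.138 solar radii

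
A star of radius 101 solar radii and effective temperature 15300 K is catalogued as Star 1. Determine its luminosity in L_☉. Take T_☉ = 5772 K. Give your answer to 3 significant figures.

L/L_☉ = (R/R_☉)² (T/T_☉)⁴ = (101)² × (15300/5772)⁴
       = 1.020×10^4 × (2.651)⁴ = 1.020×10^4 × 49.37 = 5.036×10^5.

5.04×10^5 L_☉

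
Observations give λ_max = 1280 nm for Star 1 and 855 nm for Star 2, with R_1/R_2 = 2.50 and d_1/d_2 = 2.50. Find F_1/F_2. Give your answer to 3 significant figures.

Wien's law: T_1/T_2 = λ_2/λ_1 = 855/1280 = 0.6680.
L_1/L_2 = (R_1/R_2)²(T_1/T_2)⁴ = (2.50)²(0.6680)⁴ = 1.244.
F_1/F_2 = (L_1/L_2)/(d_1/d_2)² = 1.244/(2.50)² = 0.1991.

0.199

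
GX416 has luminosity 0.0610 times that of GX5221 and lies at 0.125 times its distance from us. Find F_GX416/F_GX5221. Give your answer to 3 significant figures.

F = L/(4πd²), so F_GX416/F_GX5221 = (L_GX416/L_GX5221) / (d_GX416/d_GX5221)²
= 0.0610 / (0.125)² = 0.0610 / 0.01562 = 3.904.

3.90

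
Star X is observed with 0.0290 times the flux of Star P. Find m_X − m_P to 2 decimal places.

m_X − m_P = −2.5 log₁₀(F_X/F_P) = −2.5 log₁₀(0.0290) = −2.5 × (-1.538) = 3.844.

3.84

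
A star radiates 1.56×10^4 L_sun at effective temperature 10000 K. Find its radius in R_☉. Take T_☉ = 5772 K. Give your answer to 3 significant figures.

41.6 R_☉

R/R_☉ = √(L/L_☉) / (T/T_☉)² = √(1.56×10^4) / (1.733)²
       = 124.9 / 3.002 = 41.61.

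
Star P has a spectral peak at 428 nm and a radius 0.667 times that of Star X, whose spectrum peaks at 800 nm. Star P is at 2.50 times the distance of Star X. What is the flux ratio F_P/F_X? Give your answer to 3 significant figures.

0.869

Wien's law: T_P/T_X = λ_X/λ_P = 800/428 = 1.869.
L_P/L_X = (R_P/R_X)²(T_P/T_X)⁴ = (0.667)²(1.869)⁴ = 5.430.
F_P/F_X = (L_P/L_X)/(d_P/d_X)² = 5.430/(2.50)² = 0.8689.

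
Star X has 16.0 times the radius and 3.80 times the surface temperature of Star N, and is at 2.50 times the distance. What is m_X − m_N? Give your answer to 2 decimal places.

L_X/L_N = (16.0)²(3.80)⁴ = 5.338×10^4.
F_X/F_N = (L_X/L_N)/(d_X/d_N)² = 5.338×10^4/6.250 = 8541.
m_X − m_N = −2.5 log₁₀(8541) = -9.83.

-9.83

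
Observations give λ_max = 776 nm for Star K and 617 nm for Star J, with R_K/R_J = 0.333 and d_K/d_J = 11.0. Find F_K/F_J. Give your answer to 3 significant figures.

Wien's law: T_K/T_J = λ_J/λ_K = 617/776 = 0.7951.
L_K/L_J = (R_K/R_J)²(T_K/T_J)⁴ = (0.333)²(0.7951)⁴ = 0.04432.
F_K/F_J = (L_K/L_J)/(d_K/d_J)² = 0.04432/(11.0)² = 3.663×10^-4.

3.66×10^-4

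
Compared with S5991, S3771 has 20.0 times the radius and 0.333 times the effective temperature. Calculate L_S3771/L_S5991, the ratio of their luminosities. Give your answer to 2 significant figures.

From the Stefan–Boltzmann law, L ∝ R²T⁴, so
L_S3771/L_S5991 = (R_S3771/R_S5991)² (T_S3771/T_S5991)⁴ = (20.0)² × (0.333)⁴ = 400.0 × 0.01230 = 4.919.

4.9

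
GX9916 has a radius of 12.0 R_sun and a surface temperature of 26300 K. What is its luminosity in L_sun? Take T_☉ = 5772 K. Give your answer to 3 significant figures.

L/L_☉ = (R/R_☉)² (T/T_☉)⁴ = (12.0)² × (26300/5772)⁴
       = 144.0 × (4.556)⁴ = 144.0 × 431.0 = 6.207×10^4.

6.21×10^4 L_sun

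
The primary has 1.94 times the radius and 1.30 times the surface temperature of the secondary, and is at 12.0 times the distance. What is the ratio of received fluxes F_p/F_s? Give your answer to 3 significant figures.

L_p/L_s = (R_p/R_s)²(T_p/T_s)⁴ = (1.94)² × (1.30)⁴ = 10.75.
F_p/F_s = (L_p/L_s)/(d_p/d_s)² = 10.75 / (12.0)² = 0.07465.

0.0746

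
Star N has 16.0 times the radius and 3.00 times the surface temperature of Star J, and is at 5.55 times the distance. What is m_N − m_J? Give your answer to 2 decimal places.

L_N/L_J = (16.0)²(3.00)⁴ = 2.074×10^4.
F_N/F_J = (L_N/L_J)/(d_N/d_J)² = 2.074×10^4/30.80 = 673.2.
m_N − m_J = −2.5 log₁₀(673.2) = -7.07.

-7.07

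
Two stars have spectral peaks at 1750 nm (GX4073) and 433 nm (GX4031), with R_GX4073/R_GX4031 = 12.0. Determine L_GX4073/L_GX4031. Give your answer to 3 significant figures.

0.540

Wien's law gives T ∝ 1/λ_max, so T_GX4073/T_GX4031 = λ_GX4031/λ_GX4073 = 433/1750 = 0.2474.
Then L ∝ R²T⁴ gives L_GX4073/L_GX4031 = (12.0)² × (0.2474)⁴ = 144.0 × 0.003748 = 0.5397.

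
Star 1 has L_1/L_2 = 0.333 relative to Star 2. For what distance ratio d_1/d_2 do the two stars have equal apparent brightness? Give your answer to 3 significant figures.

0.577

Equal flux requires L_1/d_1² = L_2/d_2², so d_1/d_2 = √(L_1/L_2)
= √(0.333) = 0.5771.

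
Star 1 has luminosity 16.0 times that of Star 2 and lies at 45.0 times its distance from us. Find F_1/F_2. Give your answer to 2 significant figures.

0.0079

F = L/(4πd²), so F_1/F_2 = (L_1/L_2) / (d_1/d_2)²
= 16.0 / (45.0)² = 16.0 / 2025 = 0.007901.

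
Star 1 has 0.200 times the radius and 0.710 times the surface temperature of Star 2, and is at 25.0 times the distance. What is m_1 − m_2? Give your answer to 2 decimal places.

11.97

L_1/L_2 = (0.200)²(0.710)⁴ = 0.01016.
F_1/F_2 = (L_1/L_2)/(d_1/d_2)² = 0.01016/625.0 = 1.626×10^-5.
m_1 − m_2 = −2.5 log₁₀(1.626×10^-5) = 11.97.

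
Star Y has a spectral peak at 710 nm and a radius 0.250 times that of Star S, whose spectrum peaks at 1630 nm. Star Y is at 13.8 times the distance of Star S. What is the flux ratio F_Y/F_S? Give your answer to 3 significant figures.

Wien's law: T_Y/T_S = λ_S/λ_Y = 1630/710 = 2.296.
L_Y/L_S = (R_Y/R_S)²(T_Y/T_S)⁴ = (0.250)²(2.296)⁴ = 1.736.
F_Y/F_S = (L_Y/L_S)/(d_Y/d_S)² = 1.736/(13.8)² = 0.009117.

0.00912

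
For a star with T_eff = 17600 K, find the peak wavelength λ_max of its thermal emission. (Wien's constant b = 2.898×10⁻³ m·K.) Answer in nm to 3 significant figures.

λ_max = b/T = 2.898×10⁻³ / 17600 = 1.65×10^-7 m = 164.7 nm.

165 nm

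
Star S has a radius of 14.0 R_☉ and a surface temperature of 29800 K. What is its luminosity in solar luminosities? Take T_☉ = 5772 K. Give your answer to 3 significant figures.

1.39×10^5 solar luminosities

L/L_☉ = (R/R_☉)² (T/T_☉)⁴ = (14.0)² × (29800/5772)⁴
       = 196.0 × (5.163)⁴ = 196.0 × 710.5 = 1.393×10^5.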